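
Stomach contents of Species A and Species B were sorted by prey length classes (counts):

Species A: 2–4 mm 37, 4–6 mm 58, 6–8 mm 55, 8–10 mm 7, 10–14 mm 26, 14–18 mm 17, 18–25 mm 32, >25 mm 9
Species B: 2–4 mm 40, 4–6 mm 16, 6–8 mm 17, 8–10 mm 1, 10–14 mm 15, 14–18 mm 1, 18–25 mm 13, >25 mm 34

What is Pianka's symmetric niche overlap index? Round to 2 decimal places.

0.74

Proportions for Species A (n=241): 37/241=0.1535, 58/241=0.2407, 55/241=0.2282, 7/241=0.0290, 26/241=0.1079, 17/241=0.0705, 32/241=0.1328, 9/241=0.0373
Proportions for Species B (n=137): 40/137=0.2920, 16/137=0.1168, 17/137=0.1241, 1/137=0.0073, 15/137=0.1095, 1/137=0.0073, 13/137=0.0949, 34/137=0.2482
Σ p₁ᵢp₂ᵢ = 0.044822 + 0.028114 + 0.028320 + 0.000212 + 0.011815 + 0.000515 + 0.012603 + 0.009258 = 0.135659
Σp_1ᵢ² = 0.1535² + 0.2407² + 0.2282² + 0.0290² + 0.1079² + 0.0705² + 0.1328² + 0.0373² = 0.023562 + 0.057936 + 0.052075 + 0.000841 + 0.011642 + 0.004970 + 0.017636 + 0.001391 = 0.170053
Σp_2ᵢ² = 0.2920² + 0.1168² + 0.1241² + 0.0073² + 0.1095² + 0.0073² + 0.0949² + 0.2482² = 0.085264 + 0.013642 + 0.015401 + 0.000053 + 0.011990 + 0.000053 + 0.009006 + 0.061603 = 0.197012
O = 0.135659 / √(0.170053 × 0.197012) = 0.135659 / 0.1830368 = 0.7412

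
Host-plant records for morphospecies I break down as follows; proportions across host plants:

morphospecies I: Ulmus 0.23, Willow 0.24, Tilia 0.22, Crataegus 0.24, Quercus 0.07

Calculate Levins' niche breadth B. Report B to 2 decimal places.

4.52

Σpᵢ² = 0.23² + 0.24² + 0.22² + 0.24² + 0.07² = 0.0529 + 0.0576 + 0.0484 + 0.0576 + 0.0049 = 0.2214
B = 1 / 0.2214 = 4.5167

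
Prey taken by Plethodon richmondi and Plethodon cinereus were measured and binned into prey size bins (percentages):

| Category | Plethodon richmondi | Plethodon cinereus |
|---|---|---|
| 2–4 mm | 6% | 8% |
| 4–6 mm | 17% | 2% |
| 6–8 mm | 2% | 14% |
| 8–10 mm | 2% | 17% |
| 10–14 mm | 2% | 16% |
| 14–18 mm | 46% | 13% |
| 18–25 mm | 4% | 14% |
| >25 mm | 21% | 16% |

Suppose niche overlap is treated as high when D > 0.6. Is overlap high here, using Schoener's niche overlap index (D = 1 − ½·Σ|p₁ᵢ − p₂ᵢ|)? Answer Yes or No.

Convert percentages to proportions (divide by 100).
Σ|p₁ᵢ − p₂ᵢ| = 0.02 + 0.15 + 0.12 + 0.15 + 0.14 + 0.33 + 0.10 + 0.05 = 1.06
D = 1 − ½ × 1.06 = 1 − 0.530 = 0.4700
D = 0.4700 < 0.6 → No.

No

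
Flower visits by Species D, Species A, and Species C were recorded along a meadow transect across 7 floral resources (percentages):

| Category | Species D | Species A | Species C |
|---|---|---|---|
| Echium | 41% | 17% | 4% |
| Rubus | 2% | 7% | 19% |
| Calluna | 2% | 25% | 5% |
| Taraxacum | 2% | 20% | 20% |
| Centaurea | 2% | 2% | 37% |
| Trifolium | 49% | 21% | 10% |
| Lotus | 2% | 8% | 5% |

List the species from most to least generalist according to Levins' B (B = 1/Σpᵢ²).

Convert percentages to proportions (divide by 100).
Σp_Dᵢ² = 0.41² + 0.02² + 0.02² + 0.02² + 0.02² + 0.49² + 0.02² = 0.1681 + 0.0004 + 0.0004 + 0.0004 + 0.0004 + 0.2401 + 0.0004 = 0.4102
B_D = 1 / 0.4102 = 2.4378
Σp_Aᵢ² = 0.17² + 0.07² + 0.25² + 0.20² + 0.02² + 0.21² + 0.08² = 0.0289 + 0.0049 + 0.0625 + 0.0400 + 0.0004 + 0.0441 + 0.0064 = 0.1872
B_A = 1 / 0.1872 = 5.3419
Σp_Cᵢ² = 0.04² + 0.19² + 0.05² + 0.20² + 0.37² + 0.10² + 0.05² = 0.0016 + 0.0361 + 0.0025 + 0.0400 + 0.1369 + 0.0100 + 0.0025 = 0.2296
B_C = 1 / 0.2296 = 4.3554
Ranking by B (broadest → narrowest): Species A (5.34) > Species C (4.36) > Species D (2.44)

Species A > Species C > Species D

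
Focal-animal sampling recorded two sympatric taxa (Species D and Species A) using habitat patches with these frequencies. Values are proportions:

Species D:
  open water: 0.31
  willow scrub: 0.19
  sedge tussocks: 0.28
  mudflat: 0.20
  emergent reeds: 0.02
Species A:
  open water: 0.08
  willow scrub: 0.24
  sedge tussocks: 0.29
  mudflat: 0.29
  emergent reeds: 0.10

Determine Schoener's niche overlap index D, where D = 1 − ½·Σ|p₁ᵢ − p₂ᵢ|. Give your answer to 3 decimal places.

0.770

Σ|p₁ᵢ − p₂ᵢ| = 0.23 + 0.05 + 0.01 + 0.09 + 0.08 = 0.46
D = 1 − ½ × 0.46 = 1 − 0.230 = 0.77000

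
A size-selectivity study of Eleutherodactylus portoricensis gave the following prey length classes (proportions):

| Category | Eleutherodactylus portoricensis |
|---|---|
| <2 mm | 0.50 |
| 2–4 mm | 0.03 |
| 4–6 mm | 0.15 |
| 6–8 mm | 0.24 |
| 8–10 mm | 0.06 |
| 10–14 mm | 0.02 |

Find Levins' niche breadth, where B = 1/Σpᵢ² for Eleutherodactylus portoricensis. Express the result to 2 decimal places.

2.99

Σpᵢ² = 0.50² + 0.03² + 0.15² + 0.24² + 0.06² + 0.02² = 0.2500 + 0.0009 + 0.0225 + 0.0576 + 0.0036 + 0.0004 = 0.3350
B = 1 / 0.3350 = 2.9851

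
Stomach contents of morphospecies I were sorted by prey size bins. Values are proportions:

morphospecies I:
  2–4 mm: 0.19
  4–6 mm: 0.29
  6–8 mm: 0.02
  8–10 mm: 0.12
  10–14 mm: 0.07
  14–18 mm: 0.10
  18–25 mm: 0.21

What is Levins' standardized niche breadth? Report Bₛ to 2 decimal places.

Σpᵢ² = 0.19² + 0.29² + 0.02² + 0.12² + 0.07² + 0.10² + 0.21² = 0.0361 + 0.0841 + 0.0004 + 0.0144 + 0.0049 + 0.0100 + 0.0441 = 0.1940
B = 1 / 0.1940 = 5.1546
Bₛ = (B − 1)/(n − 1) = (5.1546 − 1)/(7 − 1) = 4.1546/6 = 0.6924

0.69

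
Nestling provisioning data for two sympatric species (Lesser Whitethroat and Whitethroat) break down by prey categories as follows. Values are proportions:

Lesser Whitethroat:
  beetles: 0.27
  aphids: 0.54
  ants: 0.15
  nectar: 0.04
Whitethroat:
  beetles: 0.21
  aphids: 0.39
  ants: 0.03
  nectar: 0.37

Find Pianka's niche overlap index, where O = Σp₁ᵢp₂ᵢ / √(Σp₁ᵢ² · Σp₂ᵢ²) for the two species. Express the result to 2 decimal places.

Σ p₁ᵢp₂ᵢ = 0.0567 + 0.2106 + 0.0045 + 0.0148 = 0.2866
Σp_1ᵢ² = 0.27² + 0.54² + 0.15² + 0.04² = 0.0729 + 0.2916 + 0.0225 + 0.0016 = 0.3886
Σp_2ᵢ² = 0.21² + 0.39² + 0.03² + 0.37² = 0.0441 + 0.1521 + 0.0009 + 0.1369 = 0.3340
O = 0.2866 / √(0.3886 × 0.3340) = 0.2866 / 0.36027 = 0.7955

0.80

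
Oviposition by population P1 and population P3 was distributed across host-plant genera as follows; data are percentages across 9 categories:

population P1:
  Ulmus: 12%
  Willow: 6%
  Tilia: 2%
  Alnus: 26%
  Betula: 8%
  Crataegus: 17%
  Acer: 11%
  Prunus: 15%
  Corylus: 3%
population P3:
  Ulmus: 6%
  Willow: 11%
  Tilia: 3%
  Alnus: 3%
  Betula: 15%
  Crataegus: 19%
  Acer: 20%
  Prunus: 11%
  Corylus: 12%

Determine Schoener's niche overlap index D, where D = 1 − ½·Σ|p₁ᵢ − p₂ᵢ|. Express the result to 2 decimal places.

0.67

Convert percentages to proportions (divide by 100).
Σ|p₁ᵢ − p₂ᵢ| = 0.06 + 0.05 + 0.01 + 0.23 + 0.07 + 0.02 + 0.09 + 0.04 + 0.09 = 0.66
D = 1 − ½ × 0.66 = 1 − 0.330 = 0.6700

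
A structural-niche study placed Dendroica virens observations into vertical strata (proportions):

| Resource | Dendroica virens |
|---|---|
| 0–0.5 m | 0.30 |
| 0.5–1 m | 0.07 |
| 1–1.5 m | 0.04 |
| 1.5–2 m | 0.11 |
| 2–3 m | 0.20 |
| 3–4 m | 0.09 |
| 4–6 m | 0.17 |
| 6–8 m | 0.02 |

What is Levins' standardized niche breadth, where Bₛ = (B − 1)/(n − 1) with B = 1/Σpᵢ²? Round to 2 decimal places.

Σpᵢ² = 0.30² + 0.07² + 0.04² + 0.11² + 0.20² + 0.09² + 0.17² + 0.02² = 0.0900 + 0.0049 + 0.0016 + 0.0121 + 0.0400 + 0.0081 + 0.0289 + 0.0004 = 0.1860
B = 1 / 0.1860 = 5.3763
Bₛ = (B − 1)/(n − 1) = (5.3763 − 1)/(8 − 1) = 4.3763/7 = 0.6252

0.63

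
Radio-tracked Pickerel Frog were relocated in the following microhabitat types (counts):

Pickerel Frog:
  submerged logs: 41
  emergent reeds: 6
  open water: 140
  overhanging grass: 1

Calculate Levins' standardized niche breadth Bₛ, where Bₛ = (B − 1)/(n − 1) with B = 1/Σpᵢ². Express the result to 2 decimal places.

0.22

Proportions for Pickerel Frog (n=188): 41/188=0.2181, 6/188=0.0319, 140/188=0.7447, 1/188=0.0053
Σpᵢ² = 0.2181² + 0.0319² + 0.7447² + 0.0053² = 0.047568 + 0.001018 + 0.554578 + 0.000028 = 0.603192
B = 1 / 0.603192 = 1.6578
Bₛ = (B − 1)/(n − 1) = (1.6578 − 1)/(4 − 1) = 0.6578/3 = 0.2193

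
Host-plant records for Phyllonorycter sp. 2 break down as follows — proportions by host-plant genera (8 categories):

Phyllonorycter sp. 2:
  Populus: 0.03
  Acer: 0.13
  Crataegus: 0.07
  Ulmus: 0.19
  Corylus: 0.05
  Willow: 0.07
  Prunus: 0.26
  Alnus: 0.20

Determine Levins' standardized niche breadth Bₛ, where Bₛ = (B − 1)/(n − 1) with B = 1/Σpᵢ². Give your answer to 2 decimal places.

Σpᵢ² = 0.03² + 0.13² + 0.07² + 0.19² + 0.05² + 0.07² + 0.26² + 0.20² = 0.0009 + 0.0169 + 0.0049 + 0.0361 + 0.0025 + 0.0049 + 0.0676 + 0.0400 = 0.1738
B = 1 / 0.1738 = 5.7537
Bₛ = (B − 1)/(n − 1) = (5.7537 − 1)/(8 − 1) = 4.7537/7 = 0.6791

0.68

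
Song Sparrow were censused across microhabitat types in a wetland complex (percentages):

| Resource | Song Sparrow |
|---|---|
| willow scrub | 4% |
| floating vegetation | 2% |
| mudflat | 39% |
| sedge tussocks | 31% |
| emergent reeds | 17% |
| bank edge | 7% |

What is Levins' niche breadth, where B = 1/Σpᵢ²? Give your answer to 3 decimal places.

3.521

Convert percentages to proportions (divide by 100).
Σpᵢ² = 0.04² + 0.02² + 0.39² + 0.31² + 0.17² + 0.07² = 0.0016 + 0.0004 + 0.1521 + 0.0961 + 0.0289 + 0.0049 = 0.2840
B = 1 / 0.2840 = 3.52113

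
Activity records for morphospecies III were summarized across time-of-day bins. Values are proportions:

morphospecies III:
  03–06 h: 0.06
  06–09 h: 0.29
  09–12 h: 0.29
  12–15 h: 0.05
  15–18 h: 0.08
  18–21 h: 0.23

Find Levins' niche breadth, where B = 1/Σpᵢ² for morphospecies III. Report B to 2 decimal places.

Σpᵢ² = 0.06² + 0.29² + 0.29² + 0.05² + 0.08² + 0.23² = 0.0036 + 0.0841 + 0.0841 + 0.0025 + 0.0064 + 0.0529 = 0.2336
B = 1 / 0.2336 = 4.2808

4.28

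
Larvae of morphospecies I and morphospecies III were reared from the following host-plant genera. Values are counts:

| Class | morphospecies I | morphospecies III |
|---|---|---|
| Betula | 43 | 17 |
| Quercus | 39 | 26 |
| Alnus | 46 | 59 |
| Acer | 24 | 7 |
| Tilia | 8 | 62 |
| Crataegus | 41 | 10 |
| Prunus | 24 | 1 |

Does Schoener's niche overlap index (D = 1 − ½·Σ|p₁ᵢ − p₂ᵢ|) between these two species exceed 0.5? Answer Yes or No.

Proportions for morphospecies I (n=225): 43/225=0.1911, 39/225=0.1733, 46/225=0.2044, 24/225=0.1067, 8/225=0.0356, 41/225=0.1822, 24/225=0.1067
Proportions for morphospecies III (n=182): 17/182=0.0934, 26/182=0.1429, 59/182=0.3242, 7/182=0.0385, 62/182=0.3407, 10/182=0.0549, 1/182=0.0055
Σ|p₁ᵢ − p₂ᵢ| = 0.0977 + 0.0304 + 0.1198 + 0.0682 + 0.3051 + 0.1273 + 0.1012 = 0.8497
D = 1 − ½ × 0.8497 = 1 − 0.42485 = 0.57515
D = 0.57515 > 0.5 → Yes.

Yes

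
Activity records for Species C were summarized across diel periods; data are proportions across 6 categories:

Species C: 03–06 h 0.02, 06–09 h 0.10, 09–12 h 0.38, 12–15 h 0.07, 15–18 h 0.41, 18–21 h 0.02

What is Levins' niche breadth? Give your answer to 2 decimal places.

3.05

Σpᵢ² = 0.02² + 0.10² + 0.38² + 0.07² + 0.41² + 0.02² = 0.0004 + 0.0100 + 0.1444 + 0.0049 + 0.1681 + 0.0004 = 0.3282
B = 1 / 0.3282 = 3.0469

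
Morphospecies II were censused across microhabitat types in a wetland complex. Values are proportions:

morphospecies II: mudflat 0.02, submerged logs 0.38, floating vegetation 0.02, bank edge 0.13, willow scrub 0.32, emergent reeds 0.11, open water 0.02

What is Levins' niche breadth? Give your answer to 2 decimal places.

3.61

Σpᵢ² = 0.02² + 0.38² + 0.02² + 0.13² + 0.32² + 0.11² + 0.02² = 0.0004 + 0.1444 + 0.0004 + 0.0169 + 0.1024 + 0.0121 + 0.0004 = 0.2770
B = 1 / 0.2770 = 3.6101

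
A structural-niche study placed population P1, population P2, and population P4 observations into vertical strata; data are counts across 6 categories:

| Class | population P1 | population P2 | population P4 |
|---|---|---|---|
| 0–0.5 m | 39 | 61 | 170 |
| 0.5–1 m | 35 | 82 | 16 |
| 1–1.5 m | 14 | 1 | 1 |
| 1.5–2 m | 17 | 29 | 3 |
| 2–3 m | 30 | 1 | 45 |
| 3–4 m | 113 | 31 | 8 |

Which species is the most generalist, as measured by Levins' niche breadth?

population P1

Proportions for population P1 (n=248): 39/248=0.1573, 35/248=0.1411, 14/248=0.0565, 17/248=0.0685, 30/248=0.1210, 113/248=0.4556
Proportions for population P2 (n=205): 61/205=0.2976, 82/205=0.4000, 1/205=0.0049, 29/205=0.1415, 1/205=0.0049, 31/205=0.1512
Proportions for population P4 (n=243): 170/243=0.6996, 16/243=0.0658, 1/243=0.0041, 3/243=0.0123, 45/243=0.1852, 8/243=0.0329
Σp_P1ᵢ² = 0.1573² + 0.1411² + 0.0565² + 0.0685² + 0.1210² + 0.4556² = 0.024743 + 0.019909 + 0.003192 + 0.004692 + 0.014641 + 0.207571 = 0.274748
B_P1 = 1 / 0.274748 = 3.6397
Σp_P2ᵢ² = 0.2976² + 0.4000² + 0.0049² + 0.1415² + 0.0049² + 0.1512² = 0.088566 + 0.160000 + 0.000024 + 0.020022 + 0.000024 + 0.022861 = 0.291497
B_P2 = 1 / 0.291497 = 3.4306
Σp_P4ᵢ² = 0.6996² + 0.0658² + 0.0041² + 0.0123² + 0.1852² + 0.0329² = 0.489440 + 0.004330 + 0.000017 + 0.000151 + 0.034299 + 0.001082 = 0.529319
B_P4 = 1 / 0.529319 = 1.8892
Highest B → broadest niche (most generalist): population P1 (B = 3.64).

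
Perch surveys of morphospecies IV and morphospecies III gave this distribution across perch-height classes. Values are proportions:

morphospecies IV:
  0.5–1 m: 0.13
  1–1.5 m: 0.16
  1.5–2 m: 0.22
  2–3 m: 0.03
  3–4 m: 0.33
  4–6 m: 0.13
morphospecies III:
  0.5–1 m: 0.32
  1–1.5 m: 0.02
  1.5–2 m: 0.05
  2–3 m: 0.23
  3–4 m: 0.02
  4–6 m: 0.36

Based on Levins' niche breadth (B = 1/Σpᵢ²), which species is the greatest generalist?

morphospecies IV

Σp_IVᵢ² = 0.13² + 0.16² + 0.22² + 0.03² + 0.33² + 0.13² = 0.0169 + 0.0256 + 0.0484 + 0.0009 + 0.1089 + 0.0169 = 0.2176
B_IV = 1 / 0.2176 = 4.5956
Σp_IIIᵢ² = 0.32² + 0.02² + 0.05² + 0.23² + 0.02² + 0.36² = 0.1024 + 0.0004 + 0.0025 + 0.0529 + 0.0004 + 0.1296 = 0.2882
B_III = 1 / 0.2882 = 3.4698
Highest B → broadest niche (most generalist): morphospecies IV (B = 4.60).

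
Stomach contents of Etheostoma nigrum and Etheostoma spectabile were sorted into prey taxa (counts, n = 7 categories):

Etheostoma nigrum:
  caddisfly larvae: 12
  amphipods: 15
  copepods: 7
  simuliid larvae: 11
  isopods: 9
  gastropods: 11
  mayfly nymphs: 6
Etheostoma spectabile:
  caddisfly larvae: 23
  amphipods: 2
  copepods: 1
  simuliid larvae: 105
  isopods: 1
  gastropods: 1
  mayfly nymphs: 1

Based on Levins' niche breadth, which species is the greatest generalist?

Etheostoma nigrum

Proportions for Etheostoma nigrum (n=71): 12/71=0.1690, 15/71=0.2113, 7/71=0.0986, 11/71=0.1549, 9/71=0.1268, 11/71=0.1549, 6/71=0.0845
Proportions for Etheostoma spectabile (n=134): 23/134=0.1716, 2/134=0.0149, 1/134=0.0075, 105/134=0.7836, 1/134=0.0075, 1/134=0.0075, 1/134=0.0075
Σp_nigrᵢ² = 0.1690² + 0.2113² + 0.0986² + 0.1549² + 0.1268² + 0.1549² + 0.0845² = 0.028561 + 0.044648 + 0.009722 + 0.023994 + 0.016078 + 0.023994 + 0.007140 = 0.154137
B_nigr = 1 / 0.154137 = 6.4877
Σp_specᵢ² = 0.1716² + 0.0149² + 0.0075² + 0.7836² + 0.0075² + 0.0075² + 0.0075² = 0.029447 + 0.000222 + 0.000056 + 0.614029 + 0.000056 + 0.000056 + 0.000056 = 0.643922
B_spec = 1 / 0.643922 = 1.5530
Highest B → broadest niche (most generalist): Etheostoma nigrum (B = 6.49).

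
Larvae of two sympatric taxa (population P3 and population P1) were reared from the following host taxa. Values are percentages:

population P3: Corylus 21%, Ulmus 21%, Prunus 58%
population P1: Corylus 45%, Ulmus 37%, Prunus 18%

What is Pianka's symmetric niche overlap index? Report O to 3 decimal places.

0.696

Convert percentages to proportions (divide by 100).
Σ p₁ᵢp₂ᵢ = 0.0945 + 0.0777 + 0.1044 = 0.2766
Σp_1ᵢ² = 0.21² + 0.21² + 0.58² = 0.0441 + 0.0441 + 0.3364 = 0.4246
Σp_2ᵢ² = 0.45² + 0.37² + 0.18² = 0.2025 + 0.1369 + 0.0324 = 0.3718
O = 0.2766 / √(0.4246 × 0.3718) = 0.2766 / 0.397324 = 0.69616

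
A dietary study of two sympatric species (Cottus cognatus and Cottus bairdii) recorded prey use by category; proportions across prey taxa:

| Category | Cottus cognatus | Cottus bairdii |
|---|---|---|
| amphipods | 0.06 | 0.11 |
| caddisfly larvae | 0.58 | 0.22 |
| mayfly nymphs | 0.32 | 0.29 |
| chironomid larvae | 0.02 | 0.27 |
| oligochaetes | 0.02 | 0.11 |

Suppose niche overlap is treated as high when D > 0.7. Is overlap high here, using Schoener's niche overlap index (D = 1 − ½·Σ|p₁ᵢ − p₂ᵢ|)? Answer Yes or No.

Σ|p₁ᵢ − p₂ᵢ| = 0.05 + 0.36 + 0.03 + 0.25 + 0.09 = 0.78
D = 1 − ½ × 0.78 = 1 − 0.390 = 0.6100
D = 0.6100 < 0.7 → No.

No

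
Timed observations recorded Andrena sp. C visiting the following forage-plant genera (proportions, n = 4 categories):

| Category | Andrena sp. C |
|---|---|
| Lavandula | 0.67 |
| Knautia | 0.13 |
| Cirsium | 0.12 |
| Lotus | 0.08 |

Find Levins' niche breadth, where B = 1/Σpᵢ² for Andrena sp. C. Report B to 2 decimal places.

2.06

Σpᵢ² = 0.67² + 0.13² + 0.12² + 0.08² = 0.4489 + 0.0169 + 0.0144 + 0.0064 = 0.4866
B = 1 / 0.4866 = 2.0551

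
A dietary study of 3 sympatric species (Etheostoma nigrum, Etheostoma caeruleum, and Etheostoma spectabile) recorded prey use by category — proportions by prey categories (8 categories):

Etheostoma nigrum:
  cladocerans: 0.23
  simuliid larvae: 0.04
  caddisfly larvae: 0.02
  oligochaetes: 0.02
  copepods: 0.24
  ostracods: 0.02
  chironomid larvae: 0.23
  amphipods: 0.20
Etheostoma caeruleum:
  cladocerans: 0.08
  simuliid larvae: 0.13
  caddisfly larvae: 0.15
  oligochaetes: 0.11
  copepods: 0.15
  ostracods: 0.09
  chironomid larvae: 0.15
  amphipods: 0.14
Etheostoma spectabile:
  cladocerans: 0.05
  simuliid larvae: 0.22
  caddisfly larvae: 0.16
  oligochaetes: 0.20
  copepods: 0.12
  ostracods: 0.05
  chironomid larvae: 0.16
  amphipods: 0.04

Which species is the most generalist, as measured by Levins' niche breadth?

Σp_nigrᵢ² = 0.23² + 0.04² + 0.02² + 0.02² + 0.24² + 0.02² + 0.23² + 0.20² = 0.0529 + 0.0016 + 0.0004 + 0.0004 + 0.0576 + 0.0004 + 0.0529 + 0.0400 = 0.2062
B_nigr = 1 / 0.2062 = 4.8497
Σp_caerᵢ² = 0.08² + 0.13² + 0.15² + 0.11² + 0.15² + 0.09² + 0.15² + 0.14² = 0.0064 + 0.0169 + 0.0225 + 0.0121 + 0.0225 + 0.0081 + 0.0225 + 0.0196 = 0.1306
B_caer = 1 / 0.1306 = 7.6570
Σp_specᵢ² = 0.05² + 0.22² + 0.16² + 0.20² + 0.12² + 0.05² + 0.16² + 0.04² = 0.0025 + 0.0484 + 0.0256 + 0.0400 + 0.0144 + 0.0025 + 0.0256 + 0.0016 = 0.1606
B_spec = 1 / 0.1606 = 6.2267
Highest B → broadest niche (most generalist): Etheostoma caeruleum (B = 7.66).

Etheostoma caeruleum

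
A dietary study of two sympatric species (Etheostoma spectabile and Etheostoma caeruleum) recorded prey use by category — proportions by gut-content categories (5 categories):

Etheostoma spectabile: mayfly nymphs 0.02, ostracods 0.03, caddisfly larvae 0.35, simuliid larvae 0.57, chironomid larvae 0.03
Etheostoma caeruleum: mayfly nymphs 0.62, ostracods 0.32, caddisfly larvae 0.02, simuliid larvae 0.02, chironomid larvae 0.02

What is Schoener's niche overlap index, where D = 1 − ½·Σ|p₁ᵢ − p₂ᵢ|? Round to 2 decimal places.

Σ|p₁ᵢ − p₂ᵢ| = 0.60 + 0.29 + 0.33 + 0.55 + 0.01 = 1.78
D = 1 − ½ × 1.78 = 1 − 0.890 = 0.1100

0.11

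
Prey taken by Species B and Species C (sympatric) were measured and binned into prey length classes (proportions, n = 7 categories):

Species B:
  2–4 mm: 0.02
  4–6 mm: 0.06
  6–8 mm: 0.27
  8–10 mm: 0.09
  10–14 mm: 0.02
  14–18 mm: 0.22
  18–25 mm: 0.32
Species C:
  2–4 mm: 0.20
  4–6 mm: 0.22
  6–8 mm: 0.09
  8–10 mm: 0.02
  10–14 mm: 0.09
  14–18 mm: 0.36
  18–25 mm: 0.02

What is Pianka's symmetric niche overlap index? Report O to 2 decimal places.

0.55

Σ p₁ᵢp₂ᵢ = 0.0040 + 0.0132 + 0.0243 + 0.0018 + 0.0018 + 0.0792 + 0.0064 = 0.1307
Σp_1ᵢ² = 0.02² + 0.06² + 0.27² + 0.09² + 0.02² + 0.22² + 0.32² = 0.0004 + 0.0036 + 0.0729 + 0.0081 + 0.0004 + 0.0484 + 0.1024 = 0.2362
Σp_2ᵢ² = 0.20² + 0.22² + 0.09² + 0.02² + 0.09² + 0.36² + 0.02² = 0.0400 + 0.0484 + 0.0081 + 0.0004 + 0.0081 + 0.1296 + 0.0004 = 0.2350
O = 0.1307 / √(0.2362 × 0.2350) = 0.1307 / 0.23560 = 0.5548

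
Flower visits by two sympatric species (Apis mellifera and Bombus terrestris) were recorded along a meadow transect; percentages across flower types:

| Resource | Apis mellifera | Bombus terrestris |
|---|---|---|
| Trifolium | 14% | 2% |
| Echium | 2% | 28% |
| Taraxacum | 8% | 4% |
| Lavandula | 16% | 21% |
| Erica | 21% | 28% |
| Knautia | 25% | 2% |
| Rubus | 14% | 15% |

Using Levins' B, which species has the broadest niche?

Apis mellifera

Convert percentages to proportions (divide by 100).
Σp_mellᵢ² = 0.14² + 0.02² + 0.08² + 0.16² + 0.21² + 0.25² + 0.14² = 0.0196 + 0.0004 + 0.0064 + 0.0256 + 0.0441 + 0.0625 + 0.0196 = 0.1782
B_mell = 1 / 0.1782 = 5.6117
Σp_terrᵢ² = 0.02² + 0.28² + 0.04² + 0.21² + 0.28² + 0.02² + 0.15² = 0.0004 + 0.0784 + 0.0016 + 0.0441 + 0.0784 + 0.0004 + 0.0225 = 0.2258
B_terr = 1 / 0.2258 = 4.4287
Highest B → broadest niche (most generalist): Apis mellifera (B = 5.61).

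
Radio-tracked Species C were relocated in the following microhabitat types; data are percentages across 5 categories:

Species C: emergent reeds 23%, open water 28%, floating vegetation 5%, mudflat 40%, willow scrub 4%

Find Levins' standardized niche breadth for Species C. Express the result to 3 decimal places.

Convert percentages to proportions (divide by 100).
Σpᵢ² = 0.23² + 0.28² + 0.05² + 0.40² + 0.04² = 0.0529 + 0.0784 + 0.0025 + 0.1600 + 0.0016 = 0.2954
B = 1 / 0.2954 = 3.38524
Bₛ = (B − 1)/(n − 1) = (3.38524 − 1)/(5 − 1) = 2.38524/4 = 0.59631

0.596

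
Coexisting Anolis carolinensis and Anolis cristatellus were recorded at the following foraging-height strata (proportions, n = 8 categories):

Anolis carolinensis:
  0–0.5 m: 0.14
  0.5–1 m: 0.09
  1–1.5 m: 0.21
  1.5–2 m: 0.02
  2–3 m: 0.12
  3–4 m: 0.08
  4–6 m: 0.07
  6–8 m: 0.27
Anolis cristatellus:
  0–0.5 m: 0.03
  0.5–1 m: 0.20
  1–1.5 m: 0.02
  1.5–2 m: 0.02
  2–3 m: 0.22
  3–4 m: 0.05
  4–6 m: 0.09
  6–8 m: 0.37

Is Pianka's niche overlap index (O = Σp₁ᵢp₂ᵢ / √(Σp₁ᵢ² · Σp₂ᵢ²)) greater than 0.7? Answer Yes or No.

Σ p₁ᵢp₂ᵢ = 0.0042 + 0.0180 + 0.0042 + 0.0004 + 0.0264 + 0.0040 + 0.0063 + 0.0999 = 0.1634
Σp_1ᵢ² = 0.14² + 0.09² + 0.21² + 0.02² + 0.12² + 0.08² + 0.07² + 0.27² = 0.0196 + 0.0081 + 0.0441 + 0.0004 + 0.0144 + 0.0064 + 0.0049 + 0.0729 = 0.1708
Σp_2ᵢ² = 0.03² + 0.20² + 0.02² + 0.02² + 0.22² + 0.05² + 0.09² + 0.37² = 0.0009 + 0.0400 + 0.0004 + 0.0004 + 0.0484 + 0.0025 + 0.0081 + 0.1369 = 0.2376
O = 0.1634 / √(0.1708 × 0.2376) = 0.1634 / 0.20145 = 0.8111
O = 0.8111 > 0.7 → Yes.

Yes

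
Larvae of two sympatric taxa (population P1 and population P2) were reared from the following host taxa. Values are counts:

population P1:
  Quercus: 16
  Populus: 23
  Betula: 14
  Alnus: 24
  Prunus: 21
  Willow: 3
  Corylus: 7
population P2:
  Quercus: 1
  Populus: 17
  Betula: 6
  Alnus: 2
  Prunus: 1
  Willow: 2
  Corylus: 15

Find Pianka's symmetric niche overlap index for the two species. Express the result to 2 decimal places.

0.63

Proportions for population P1 (n=108): 16/108=0.1481, 23/108=0.2130, 14/108=0.1296, 24/108=0.2222, 21/108=0.1944, 3/108=0.0278, 7/108=0.0648
Proportions for population P2 (n=44): 1/44=0.0227, 17/44=0.3864, 6/44=0.1364, 2/44=0.0455, 1/44=0.0227, 2/44=0.0455, 15/44=0.3409
Σ p₁ᵢp₂ᵢ = 0.003362 + 0.082303 + 0.017677 + 0.010110 + 0.004413 + 0.001265 + 0.022090 = 0.141220
Σp_1ᵢ² = 0.1481² + 0.2130² + 0.1296² + 0.2222² + 0.1944² + 0.0278² + 0.0648² = 0.021934 + 0.045369 + 0.016796 + 0.049373 + 0.037791 + 0.000773 + 0.004199 = 0.176235
Σp_2ᵢ² = 0.0227² + 0.3864² + 0.1364² + 0.0455² + 0.0227² + 0.0455² + 0.3409² = 0.000515 + 0.149305 + 0.018605 + 0.002070 + 0.000515 + 0.002070 + 0.116213 = 0.289293
O = 0.141220 / √(0.176235 × 0.289293) = 0.141220 / 0.2257954 = 0.6254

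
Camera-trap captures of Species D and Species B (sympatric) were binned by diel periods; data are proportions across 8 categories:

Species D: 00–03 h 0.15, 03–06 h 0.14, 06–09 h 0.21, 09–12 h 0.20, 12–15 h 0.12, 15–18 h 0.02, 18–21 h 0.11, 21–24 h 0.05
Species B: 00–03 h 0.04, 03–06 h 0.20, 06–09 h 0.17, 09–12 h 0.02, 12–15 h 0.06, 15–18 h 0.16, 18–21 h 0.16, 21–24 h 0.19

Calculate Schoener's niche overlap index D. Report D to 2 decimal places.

0.61

Σ|p₁ᵢ − p₂ᵢ| = 0.11 + 0.06 + 0.04 + 0.18 + 0.06 + 0.14 + 0.05 + 0.14 = 0.78
D = 1 − ½ × 0.78 = 1 − 0.390 = 0.6100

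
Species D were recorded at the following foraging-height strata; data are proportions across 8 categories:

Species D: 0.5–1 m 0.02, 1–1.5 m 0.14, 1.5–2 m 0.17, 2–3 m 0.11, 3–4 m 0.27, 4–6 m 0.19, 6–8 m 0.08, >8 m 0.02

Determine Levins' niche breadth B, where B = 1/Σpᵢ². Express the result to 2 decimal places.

Σpᵢ² = 0.02² + 0.14² + 0.17² + 0.11² + 0.27² + 0.19² + 0.08² + 0.02² = 0.0004 + 0.0196 + 0.0289 + 0.0121 + 0.0729 + 0.0361 + 0.0064 + 0.0004 = 0.1768
B = 1 / 0.1768 = 5.6561

5.66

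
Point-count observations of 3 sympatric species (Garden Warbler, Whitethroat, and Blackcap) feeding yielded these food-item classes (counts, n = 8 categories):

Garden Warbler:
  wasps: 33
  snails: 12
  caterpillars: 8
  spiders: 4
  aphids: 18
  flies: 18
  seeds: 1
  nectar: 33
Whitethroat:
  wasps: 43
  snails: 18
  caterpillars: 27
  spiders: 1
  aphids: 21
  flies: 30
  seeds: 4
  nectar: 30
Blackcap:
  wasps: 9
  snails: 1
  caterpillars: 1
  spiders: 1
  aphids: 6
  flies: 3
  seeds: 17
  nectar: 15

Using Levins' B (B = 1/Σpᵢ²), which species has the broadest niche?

Proportions for Garden Warbler (n=127): 33/127=0.2598, 12/127=0.0945, 8/127=0.0630, 4/127=0.0315, 18/127=0.1417, 18/127=0.1417, 1/127=0.0079, 33/127=0.2598
Proportions for Whitethroat (n=174): 43/174=0.2471, 18/174=0.1034, 27/174=0.1552, 1/174=0.0057, 21/174=0.1207, 30/174=0.1724, 4/174=0.0230, 30/174=0.1724
Proportions for Blackcap (n=53): 9/53=0.1698, 1/53=0.0189, 1/53=0.0189, 1/53=0.0189, 6/53=0.1132, 3/53=0.0566, 17/53=0.3208, 15/53=0.2830
Σp_Warbᵢ² = 0.2598² + 0.0945² + 0.0630² + 0.0315² + 0.1417² + 0.1417² + 0.0079² + 0.2598² = 0.067496 + 0.008930 + 0.003969 + 0.000992 + 0.020079 + 0.020079 + 0.000062 + 0.067496 = 0.189103
B_Warb = 1 / 0.189103 = 5.2881
Σp_Whitᵢ² = 0.2471² + 0.1034² + 0.1552² + 0.0057² + 0.1207² + 0.1724² + 0.0230² + 0.1724² = 0.061058 + 0.010692 + 0.024087 + 0.000032 + 0.014568 + 0.029722 + 0.000529 + 0.029722 = 0.170410
B_Whit = 1 / 0.170410 = 5.8682
Σp_Blacᵢ² = 0.1698² + 0.0189² + 0.0189² + 0.0189² + 0.1132² + 0.0566² + 0.3208² + 0.2830² = 0.028832 + 0.000357 + 0.000357 + 0.000357 + 0.012814 + 0.003204 + 0.102913 + 0.080089 = 0.228923
B_Blac = 1 / 0.228923 = 4.3683
Highest B → broadest niche (most generalist): Whitethroat (B = 5.87).

Whitethroat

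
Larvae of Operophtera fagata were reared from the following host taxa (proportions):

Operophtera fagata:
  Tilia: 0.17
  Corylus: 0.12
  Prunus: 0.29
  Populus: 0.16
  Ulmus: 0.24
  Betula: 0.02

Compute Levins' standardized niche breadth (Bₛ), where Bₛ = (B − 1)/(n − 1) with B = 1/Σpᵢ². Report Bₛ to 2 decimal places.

0.75

Σpᵢ² = 0.17² + 0.12² + 0.29² + 0.16² + 0.24² + 0.02² = 0.0289 + 0.0144 + 0.0841 + 0.0256 + 0.0576 + 0.0004 = 0.2110
B = 1 / 0.2110 = 4.7393
Bₛ = (B − 1)/(n − 1) = (4.7393 − 1)/(6 − 1) = 3.7393/5 = 0.7479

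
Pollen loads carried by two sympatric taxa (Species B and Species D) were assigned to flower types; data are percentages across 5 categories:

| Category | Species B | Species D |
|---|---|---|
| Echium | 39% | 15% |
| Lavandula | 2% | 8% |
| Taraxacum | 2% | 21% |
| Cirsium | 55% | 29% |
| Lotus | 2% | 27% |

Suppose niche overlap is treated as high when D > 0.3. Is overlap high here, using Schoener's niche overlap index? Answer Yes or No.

Yes

Convert percentages to proportions (divide by 100).
Σ|p₁ᵢ − p₂ᵢ| = 0.24 + 0.06 + 0.19 + 0.26 + 0.25 = 1.00
D = 1 − ½ × 1.00 = 1 − 0.500 = 0.5000
D = 0.5000 > 0.3 → Yes.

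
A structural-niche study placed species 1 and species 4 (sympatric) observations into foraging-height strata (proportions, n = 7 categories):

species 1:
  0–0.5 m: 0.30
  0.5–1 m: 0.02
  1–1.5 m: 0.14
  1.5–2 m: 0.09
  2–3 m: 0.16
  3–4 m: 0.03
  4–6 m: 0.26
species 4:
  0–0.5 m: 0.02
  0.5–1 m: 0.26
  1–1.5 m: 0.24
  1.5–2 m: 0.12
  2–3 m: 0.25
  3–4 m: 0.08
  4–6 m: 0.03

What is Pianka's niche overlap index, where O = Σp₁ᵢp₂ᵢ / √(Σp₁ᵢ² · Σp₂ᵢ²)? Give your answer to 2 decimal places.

0.50

Σ p₁ᵢp₂ᵢ = 0.0060 + 0.0052 + 0.0336 + 0.0108 + 0.0400 + 0.0024 + 0.0078 = 0.1058
Σp_1ᵢ² = 0.30² + 0.02² + 0.14² + 0.09² + 0.16² + 0.03² + 0.26² = 0.0900 + 0.0004 + 0.0196 + 0.0081 + 0.0256 + 0.0009 + 0.0676 = 0.2122
Σp_2ᵢ² = 0.02² + 0.26² + 0.24² + 0.12² + 0.25² + 0.08² + 0.03² = 0.0004 + 0.0676 + 0.0576 + 0.0144 + 0.0625 + 0.0064 + 0.0009 = 0.2098
O = 0.1058 / √(0.2122 × 0.2098) = 0.1058 / 0.21100 = 0.5014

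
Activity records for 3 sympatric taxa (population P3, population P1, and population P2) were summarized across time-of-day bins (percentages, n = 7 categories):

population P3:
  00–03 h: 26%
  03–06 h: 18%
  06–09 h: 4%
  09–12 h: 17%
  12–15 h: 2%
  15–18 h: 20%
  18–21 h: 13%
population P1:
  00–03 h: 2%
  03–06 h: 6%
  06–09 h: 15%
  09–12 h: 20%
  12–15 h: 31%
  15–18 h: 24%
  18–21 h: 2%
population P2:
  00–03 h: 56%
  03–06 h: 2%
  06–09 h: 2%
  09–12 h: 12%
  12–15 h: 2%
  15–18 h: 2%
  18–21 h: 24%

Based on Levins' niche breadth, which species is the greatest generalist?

Convert percentages to proportions (divide by 100).
Σp_P3ᵢ² = 0.26² + 0.18² + 0.04² + 0.17² + 0.02² + 0.20² + 0.13² = 0.0676 + 0.0324 + 0.0016 + 0.0289 + 0.0004 + 0.0400 + 0.0169 = 0.1878
B_P3 = 1 / 0.1878 = 5.3248
Σp_P1ᵢ² = 0.02² + 0.06² + 0.15² + 0.20² + 0.31² + 0.24² + 0.02² = 0.0004 + 0.0036 + 0.0225 + 0.0400 + 0.0961 + 0.0576 + 0.0004 = 0.2206
B_P1 = 1 / 0.2206 = 4.5331
Σp_P2ᵢ² = 0.56² + 0.02² + 0.02² + 0.12² + 0.02² + 0.02² + 0.24² = 0.3136 + 0.0004 + 0.0004 + 0.0144 + 0.0004 + 0.0004 + 0.0576 = 0.3872
B_P2 = 1 / 0.3872 = 2.5826
Highest B → broadest niche (most generalist): population P3 (B = 5.32).

population P3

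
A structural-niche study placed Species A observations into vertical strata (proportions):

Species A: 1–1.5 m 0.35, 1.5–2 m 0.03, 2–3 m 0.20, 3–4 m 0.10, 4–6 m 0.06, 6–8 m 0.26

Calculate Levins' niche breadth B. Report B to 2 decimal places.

4.09

Σpᵢ² = 0.35² + 0.03² + 0.20² + 0.10² + 0.06² + 0.26² = 0.1225 + 0.0009 + 0.0400 + 0.0100 + 0.0036 + 0.0676 = 0.2446
B = 1 / 0.2446 = 4.0883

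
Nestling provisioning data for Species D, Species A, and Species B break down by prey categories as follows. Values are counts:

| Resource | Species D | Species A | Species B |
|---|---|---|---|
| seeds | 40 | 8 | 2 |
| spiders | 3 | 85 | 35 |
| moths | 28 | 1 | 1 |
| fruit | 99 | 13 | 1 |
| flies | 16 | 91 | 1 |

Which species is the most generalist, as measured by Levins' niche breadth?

Proportions for Species D (n=186): 40/186=0.2151, 3/186=0.0161, 28/186=0.1505, 99/186=0.5323, 16/186=0.0860
Proportions for Species A (n=198): 8/198=0.0404, 85/198=0.4293, 1/198=0.0051, 13/198=0.0657, 91/198=0.4596
Proportions for Species B (n=40): 2/40=0.0500, 35/40=0.8750, 1/40=0.0250, 1/40=0.0250, 1/40=0.0250
Σp_Dᵢ² = 0.2151² + 0.0161² + 0.1505² + 0.5323² + 0.0860² = 0.046268 + 0.000259 + 0.022650 + 0.283343 + 0.007396 = 0.359916
B_D = 1 / 0.359916 = 2.7784
Σp_Aᵢ² = 0.0404² + 0.4293² + 0.0051² + 0.0657² + 0.4596² = 0.001632 + 0.184298 + 0.000026 + 0.004316 + 0.211232 = 0.401504
B_A = 1 / 0.401504 = 2.4906
Σp_Bᵢ² = 0.0500² + 0.8750² + 0.0250² + 0.0250² + 0.0250² = 0.002500 + 0.765625 + 0.000625 + 0.000625 + 0.000625 = 0.770000
B_B = 1 / 0.770000 = 1.2987
Highest B → broadest niche (most generalist): Species D (B = 2.78).

Species D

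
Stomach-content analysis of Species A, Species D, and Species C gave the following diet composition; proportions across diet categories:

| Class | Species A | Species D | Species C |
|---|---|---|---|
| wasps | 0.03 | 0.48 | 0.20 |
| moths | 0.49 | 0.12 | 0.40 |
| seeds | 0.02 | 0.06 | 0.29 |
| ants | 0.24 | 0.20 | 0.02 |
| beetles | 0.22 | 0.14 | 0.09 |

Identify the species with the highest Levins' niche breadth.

Species C

Σp_Aᵢ² = 0.03² + 0.49² + 0.02² + 0.24² + 0.22² = 0.0009 + 0.2401 + 0.0004 + 0.0576 + 0.0484 = 0.3474
B_A = 1 / 0.3474 = 2.8785
Σp_Dᵢ² = 0.48² + 0.12² + 0.06² + 0.20² + 0.14² = 0.2304 + 0.0144 + 0.0036 + 0.0400 + 0.0196 = 0.3080
B_D = 1 / 0.3080 = 3.2468
Σp_Cᵢ² = 0.20² + 0.40² + 0.29² + 0.02² + 0.09² = 0.0400 + 0.1600 + 0.0841 + 0.0004 + 0.0081 = 0.2926
B_C = 1 / 0.2926 = 3.4176
Highest B → broadest niche (most generalist): Species C (B = 3.42).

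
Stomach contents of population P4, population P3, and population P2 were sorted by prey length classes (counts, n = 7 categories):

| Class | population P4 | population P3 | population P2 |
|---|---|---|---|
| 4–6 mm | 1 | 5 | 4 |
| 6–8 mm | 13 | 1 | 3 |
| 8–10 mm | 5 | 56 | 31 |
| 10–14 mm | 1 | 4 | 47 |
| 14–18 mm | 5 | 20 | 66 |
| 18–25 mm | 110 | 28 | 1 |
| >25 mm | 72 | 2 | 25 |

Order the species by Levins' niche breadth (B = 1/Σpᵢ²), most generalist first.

Proportions for population P4 (n=207): 1/207=0.0048, 13/207=0.0628, 5/207=0.0242, 1/207=0.0048, 5/207=0.0242, 110/207=0.5314, 72/207=0.3478
Proportions for population P3 (n=116): 5/116=0.0431, 1/116=0.0086, 56/116=0.4828, 4/116=0.0345, 20/116=0.1724, 28/116=0.2414, 2/116=0.0172
Proportions for population P2 (n=177): 4/177=0.0226, 3/177=0.0169, 31/177=0.1751, 47/177=0.2655, 66/177=0.3729, 1/177=0.0056, 25/177=0.1412
Σp_P4ᵢ² = 0.0048² + 0.0628² + 0.0242² + 0.0048² + 0.0242² + 0.5314² + 0.3478² = 0.000023 + 0.003944 + 0.000586 + 0.000023 + 0.000586 + 0.282386 + 0.120965 = 0.408513
B_P4 = 1 / 0.408513 = 2.4479
Σp_P3ᵢ² = 0.0431² + 0.0086² + 0.4828² + 0.0345² + 0.1724² + 0.2414² + 0.0172² = 0.001858 + 0.000074 + 0.233096 + 0.001190 + 0.029722 + 0.058274 + 0.000296 = 0.324510
B_P3 = 1 / 0.324510 = 3.0816
Σp_P2ᵢ² = 0.0226² + 0.0169² + 0.1751² + 0.2655² + 0.3729² + 0.0056² + 0.1412² = 0.000511 + 0.000286 + 0.030660 + 0.070490 + 0.139054 + 0.000031 + 0.019937 = 0.260969
B_P2 = 1 / 0.260969 = 3.8319
Ranking by B (broadest → narrowest): population P2 (3.83) > population P3 (3.08) > population P4 (2.45)

population P2 > population P3 > population P4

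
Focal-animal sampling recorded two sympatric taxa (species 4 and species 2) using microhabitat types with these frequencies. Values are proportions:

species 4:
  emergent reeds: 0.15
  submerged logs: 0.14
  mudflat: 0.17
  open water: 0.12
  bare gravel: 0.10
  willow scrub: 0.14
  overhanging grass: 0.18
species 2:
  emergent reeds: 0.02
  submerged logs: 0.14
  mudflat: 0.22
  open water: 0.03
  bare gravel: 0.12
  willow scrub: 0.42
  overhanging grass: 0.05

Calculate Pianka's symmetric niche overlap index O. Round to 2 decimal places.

0.73

Σ p₁ᵢp₂ᵢ = 0.0030 + 0.0196 + 0.0374 + 0.0036 + 0.0120 + 0.0588 + 0.0090 = 0.1434
Σp_1ᵢ² = 0.15² + 0.14² + 0.17² + 0.12² + 0.10² + 0.14² + 0.18² = 0.0225 + 0.0196 + 0.0289 + 0.0144 + 0.0100 + 0.0196 + 0.0324 = 0.1474
Σp_2ᵢ² = 0.02² + 0.14² + 0.22² + 0.03² + 0.12² + 0.42² + 0.05² = 0.0004 + 0.0196 + 0.0484 + 0.0009 + 0.0144 + 0.1764 + 0.0025 = 0.2626
O = 0.1434 / √(0.1474 × 0.2626) = 0.1434 / 0.19674 = 0.7289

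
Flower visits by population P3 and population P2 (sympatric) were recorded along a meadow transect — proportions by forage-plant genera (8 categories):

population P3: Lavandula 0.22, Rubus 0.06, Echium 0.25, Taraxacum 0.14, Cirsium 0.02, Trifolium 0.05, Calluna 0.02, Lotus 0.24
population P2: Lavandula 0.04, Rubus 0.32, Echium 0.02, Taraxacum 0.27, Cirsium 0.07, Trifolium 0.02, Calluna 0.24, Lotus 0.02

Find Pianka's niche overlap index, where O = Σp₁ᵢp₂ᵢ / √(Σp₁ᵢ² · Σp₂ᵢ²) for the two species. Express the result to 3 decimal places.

0.382

Σ p₁ᵢp₂ᵢ = 0.0088 + 0.0192 + 0.0050 + 0.0378 + 0.0014 + 0.0010 + 0.0048 + 0.0048 = 0.0828
Σp_1ᵢ² = 0.22² + 0.06² + 0.25² + 0.14² + 0.02² + 0.05² + 0.02² + 0.24² = 0.0484 + 0.0036 + 0.0625 + 0.0196 + 0.0004 + 0.0025 + 0.0004 + 0.0576 = 0.1950
Σp_2ᵢ² = 0.04² + 0.32² + 0.02² + 0.27² + 0.07² + 0.02² + 0.24² + 0.02² = 0.0016 + 0.1024 + 0.0004 + 0.0729 + 0.0049 + 0.0004 + 0.0576 + 0.0004 = 0.2406
O = 0.0828 / √(0.1950 × 0.2406) = 0.0828 / 0.216603 = 0.38227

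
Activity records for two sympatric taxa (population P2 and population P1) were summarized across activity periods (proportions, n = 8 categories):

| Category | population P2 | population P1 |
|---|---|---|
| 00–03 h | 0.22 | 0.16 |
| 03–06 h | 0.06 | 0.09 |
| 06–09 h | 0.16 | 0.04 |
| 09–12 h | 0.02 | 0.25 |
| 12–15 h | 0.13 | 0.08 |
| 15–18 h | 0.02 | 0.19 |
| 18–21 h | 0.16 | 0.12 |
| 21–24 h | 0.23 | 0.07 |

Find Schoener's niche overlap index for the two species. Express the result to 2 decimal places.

0.57

Σ|p₁ᵢ − p₂ᵢ| = 0.06 + 0.03 + 0.12 + 0.23 + 0.05 + 0.17 + 0.04 + 0.16 = 0.86
D = 1 − ½ × 0.86 = 1 − 0.430 = 0.5700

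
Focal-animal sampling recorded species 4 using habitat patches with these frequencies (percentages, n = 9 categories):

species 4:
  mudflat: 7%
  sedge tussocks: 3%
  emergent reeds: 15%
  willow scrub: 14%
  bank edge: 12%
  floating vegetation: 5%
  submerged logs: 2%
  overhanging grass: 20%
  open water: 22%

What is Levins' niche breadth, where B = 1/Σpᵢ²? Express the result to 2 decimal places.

6.51

Convert percentages to proportions (divide by 100).
Σpᵢ² = 0.07² + 0.03² + 0.15² + 0.14² + 0.12² + 0.05² + 0.02² + 0.20² + 0.22² = 0.0049 + 0.0009 + 0.0225 + 0.0196 + 0.0144 + 0.0025 + 0.0004 + 0.0400 + 0.0484 = 0.1536
B = 1 / 0.1536 = 6.5104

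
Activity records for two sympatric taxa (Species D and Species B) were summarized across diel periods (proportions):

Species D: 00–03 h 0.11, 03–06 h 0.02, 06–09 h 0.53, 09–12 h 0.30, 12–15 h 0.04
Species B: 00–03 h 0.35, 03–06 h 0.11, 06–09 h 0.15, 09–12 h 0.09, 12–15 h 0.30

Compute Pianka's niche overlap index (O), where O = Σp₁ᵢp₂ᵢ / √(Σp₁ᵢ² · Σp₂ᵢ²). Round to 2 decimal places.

Σ p₁ᵢp₂ᵢ = 0.0385 + 0.0022 + 0.0795 + 0.0270 + 0.0120 = 0.1592
Σp_1ᵢ² = 0.11² + 0.02² + 0.53² + 0.30² + 0.04² = 0.0121 + 0.0004 + 0.2809 + 0.0900 + 0.0016 = 0.3850
Σp_2ᵢ² = 0.35² + 0.11² + 0.15² + 0.09² + 0.30² = 0.1225 + 0.0121 + 0.0225 + 0.0081 + 0.0900 = 0.2552
O = 0.1592 / √(0.3850 × 0.2552) = 0.1592 / 0.31345 = 0.5079

0.51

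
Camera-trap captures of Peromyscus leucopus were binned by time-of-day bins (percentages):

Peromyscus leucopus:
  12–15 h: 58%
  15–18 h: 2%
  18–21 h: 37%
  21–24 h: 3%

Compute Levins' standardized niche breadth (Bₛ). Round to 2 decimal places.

Convert percentages to proportions (divide by 100).
Σpᵢ² = 0.58² + 0.02² + 0.37² + 0.03² = 0.3364 + 0.0004 + 0.1369 + 0.0009 = 0.4746
B = 1 / 0.4746 = 2.1070
Bₛ = (B − 1)/(n − 1) = (2.1070 − 1)/(4 − 1) = 1.1070/3 = 0.3690

0.37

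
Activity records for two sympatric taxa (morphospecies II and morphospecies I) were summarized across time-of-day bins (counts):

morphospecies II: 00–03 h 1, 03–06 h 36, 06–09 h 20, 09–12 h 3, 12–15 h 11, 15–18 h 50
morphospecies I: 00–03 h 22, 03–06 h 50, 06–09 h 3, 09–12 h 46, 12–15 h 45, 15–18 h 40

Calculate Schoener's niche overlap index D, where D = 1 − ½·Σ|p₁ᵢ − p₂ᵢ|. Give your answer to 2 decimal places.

Proportions for morphospecies II (n=121): 1/121=0.0083, 36/121=0.2975, 20/121=0.1653, 3/121=0.0248, 11/121=0.0909, 50/121=0.4132
Proportions for morphospecies I (n=206): 22/206=0.1068, 50/206=0.2427, 3/206=0.0146, 46/206=0.2233, 45/206=0.2184, 40/206=0.1942
Σ|p₁ᵢ − p₂ᵢ| = 0.0985 + 0.0548 + 0.1507 + 0.1985 + 0.1275 + 0.2190 = 0.8490
D = 1 − ½ × 0.8490 = 1 − 0.42450 = 0.57550

0.58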